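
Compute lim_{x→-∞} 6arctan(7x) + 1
Evaluate the dominant behaviour as x → -∞; each term tends to a finite value or vanishes.
Limit = 1 - 3·π.

Final answer: 1 - 3·π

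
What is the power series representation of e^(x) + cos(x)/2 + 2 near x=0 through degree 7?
x^7/5040 + x^6/1440 + x^5/120 + x^4/16 + x^3/6 + x^2/4 + x + 7/2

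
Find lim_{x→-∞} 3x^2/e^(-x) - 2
The quotient is an ∞/∞ indeterminate form as x → -∞.
Compare growth rates of the dominant terms (exponentials ≫ polynomials ≫ logarithms), or apply L'Hôpital's rule; the quotient → 0.
Adding the constant: 0 - 2 = -2. Limit = -2.

Final answer: -2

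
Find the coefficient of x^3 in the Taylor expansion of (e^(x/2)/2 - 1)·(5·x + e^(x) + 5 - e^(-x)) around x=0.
Expand to order 3: (e^(x/2)/2 - 1)·(5·x + e^(x) + 5 - e^(-x)) = 31·x^3/96 + 33·x^2/16 - 9·x/4 - 5/2 + O(x^4).
The coefficient of x^3 is 31/96.

Final answer: 31/96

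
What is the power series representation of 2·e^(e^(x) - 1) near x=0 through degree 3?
5·x^3/3 + 2·x^2 + 2·x + 2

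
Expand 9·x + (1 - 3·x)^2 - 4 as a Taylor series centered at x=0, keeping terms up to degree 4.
9·x^2 + 3·x - 3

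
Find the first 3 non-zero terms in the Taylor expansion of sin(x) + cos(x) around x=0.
-x^2/2 + x + 1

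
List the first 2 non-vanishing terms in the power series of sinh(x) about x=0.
x^3/6 + x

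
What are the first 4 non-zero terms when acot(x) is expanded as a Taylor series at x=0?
-x^5/5 + x^3/3 - x + π/2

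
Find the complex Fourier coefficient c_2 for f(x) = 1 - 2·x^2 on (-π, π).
Compute the real Fourier coefficients first: a_2 = -2, b_2 = 0.
Then c_2 = (a_2 − i·b_2)/2 = -1.

Final answer: -1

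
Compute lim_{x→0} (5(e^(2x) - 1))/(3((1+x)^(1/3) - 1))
Both numerator and denominator → 0 as x → 0; this is a 0/0 indeterminate form.
Expand each to leading order near x = 0: numerator ~ 10·x, denominator ~ x.
The limit of the ratio is 10.

Final answer: 10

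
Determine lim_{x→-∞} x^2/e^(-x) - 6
The quotient is an ∞/∞ indeterminate form as x → -∞.
Compare growth rates of the dominant terms (exponentials ≫ polynomials ≫ logarithms), or apply L'Hôpital's rule; the quotient → 0.
Adding the constant: 0 - 6 = -6. Limit = -6.

Final answer: -6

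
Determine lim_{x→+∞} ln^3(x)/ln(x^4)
This is an ∞/∞ indeterminate form as x → +∞.
Write ln(x^4) = 4·ln(x), reducing the quotient to ln^2(x)/4 → ∞.
Limit = ∞.

Final answer: ∞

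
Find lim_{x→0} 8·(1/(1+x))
Direct substitution at x = 0 gives 8.

Final answer: 8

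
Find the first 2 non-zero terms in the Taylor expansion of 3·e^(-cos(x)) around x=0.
3·x^2·e^(-1)/2 + 3·e^(-1)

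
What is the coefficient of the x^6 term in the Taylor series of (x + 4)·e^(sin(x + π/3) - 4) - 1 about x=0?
13·e^(-4 + √(3)/2)/320 + 239·√(3)·e^(-4 + √(3)/2)/5760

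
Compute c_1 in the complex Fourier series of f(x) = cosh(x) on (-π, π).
Compute the real Fourier coefficients first: a_1 = -sinh(π)/π, b_1 = 0.
Then c_1 = (a_1 − i·b_1)/2 = -sinh(π)/(2·π).

Final answer: -sinh(π)/(2·π)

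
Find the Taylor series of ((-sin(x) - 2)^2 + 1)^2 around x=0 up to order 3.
4·x^3/3 + 26·x^2 + 40·x + 25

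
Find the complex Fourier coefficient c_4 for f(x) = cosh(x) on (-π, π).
Compute the real Fourier coefficients first: a_4 = 2·sinh(π)/(17·π), b_4 = 0.
Then c_4 = (a_4 − i·b_4)/2 = sinh(π)/(17·π).

Final answer: sinh(π)/(17·π)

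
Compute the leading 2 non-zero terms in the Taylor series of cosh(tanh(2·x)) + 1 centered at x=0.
2·x^2 + 2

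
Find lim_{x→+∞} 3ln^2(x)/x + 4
The quotient is an ∞/∞ indeterminate form as x → +∞.
The polynomial denominator x dominates the logarithmic numerator (any positive power of x ≫ ln^2(x) as x → ∞), so the quotient → 0.
Adding the constant: 0 + 4 = 4. Limit = 4.

Final answer: 4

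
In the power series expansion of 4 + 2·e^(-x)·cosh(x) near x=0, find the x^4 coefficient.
Expand to order 4: 4 + 2·e^(-x)·cosh(x) = 2·x^4/3 - 4·x^3/3 + 2·x^2 - 2·x + 6 + O(x^5).
The coefficient of x^4 is 2/3.

Final answer: 2/3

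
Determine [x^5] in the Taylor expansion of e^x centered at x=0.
Expand to order 5: e^x = x^5/120 + x^4/24 + x^3/6 + x^2/2 + x + 1 + O(x^6).
The coefficient of x^5 is 1/120.

Final answer: 1/120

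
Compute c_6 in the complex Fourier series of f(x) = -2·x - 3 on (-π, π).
Compute the real Fourier coefficients first: a_6 = 0, b_6 = 2/3.
Then c_6 = (a_6 − i·b_6)/2 = -i/3.

Final answer: -i/3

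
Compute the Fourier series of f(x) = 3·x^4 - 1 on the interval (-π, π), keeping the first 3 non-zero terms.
(144 - 24·π^2)·cos(x) + (-9 + 6·π^2)·cos(2·x) - 1 + 3·π^4/5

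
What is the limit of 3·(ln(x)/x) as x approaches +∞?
Evaluate the dominant behaviour as x → +∞; each term tends to a finite value or vanishes.
Limit = 0.

Final answer: 0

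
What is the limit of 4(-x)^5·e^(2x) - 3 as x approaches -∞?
The product is a 0·∞ indeterminate form at x → -∞.
Rewrite the product as 4(-x)^5 / e^(-2x) (an ∞/∞ form) and apply L'Hôpital, or use the standard hierarchy e^(2|x|) ≫ |(-x)^5| as x → -∞.
The indeterminate product → 0, so the limit = -3.

Final answer: -3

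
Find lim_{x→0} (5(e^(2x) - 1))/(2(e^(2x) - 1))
Both numerator and denominator → 0 as x → 0; this is a 0/0 indeterminate form.
Expand each to leading order near x = 0: numerator ~ 10·x, denominator ~ 4·x.
The limit of the ratio is 5/2.

Final answer: 5/2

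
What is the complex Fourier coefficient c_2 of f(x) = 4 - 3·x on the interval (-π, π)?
Compute the real Fourier coefficients first: a_2 = 0, b_2 = 3.
Then c_2 = (a_2 − i·b_2)/2 = -3·i/2.

Final answer: -3·i/2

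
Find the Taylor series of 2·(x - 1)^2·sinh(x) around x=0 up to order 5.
7·x^5/20 - 2·x^4/3 + 7·x^3/3 - 4·x^2 + 2·x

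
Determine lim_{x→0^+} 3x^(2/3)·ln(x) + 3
The product is a 0·∞ indeterminate form at x → 0⁺.
Rewrite the product as 3·ln(x) / x^(-2/3) and apply L'Hôpital, or use the standard hierarchy x^(-2/3) ≫ |ln x| as x → 0⁺.
The indeterminate product → 0, so the limit = 3.

Final answer: 3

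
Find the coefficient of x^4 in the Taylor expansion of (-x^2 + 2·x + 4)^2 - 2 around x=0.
Expand to order 4: (-x^2 + 2·x + 4)^2 - 2 = x^4 - 4·x^3 - 4·x^2 + 16·x + 14 + O(x^5).
The coefficient of x^4 is 1.

Final answer: 1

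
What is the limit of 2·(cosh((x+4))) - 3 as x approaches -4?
Direct substitution at x = -4 gives -1.

Final answer: -1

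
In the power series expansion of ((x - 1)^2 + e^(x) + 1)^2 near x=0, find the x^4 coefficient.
Expand to order 4: ((x - 1)^2 + e^(x) + 1)^2 = 13·x^4/6 - 2·x^3 + 10·x^2 - 6·x + 9 + O(x^5).
The coefficient of x^4 is 13/6.

Final answer: 13/6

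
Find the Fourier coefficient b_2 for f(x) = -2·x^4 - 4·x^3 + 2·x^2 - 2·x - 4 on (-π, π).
b_2 = (1/π) ∫_{-π}^{π} f(x)·sin(2x) dx.
Evaluate the integral (use parity and integration by parts as needed): b_2 = -4 + 4·π^2.

Final answer: -4 + 4·π^2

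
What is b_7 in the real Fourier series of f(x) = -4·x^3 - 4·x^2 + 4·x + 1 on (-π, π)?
b_7 = (1/π) ∫_{-π}^{π} f(x)·sin(7x) dx.
Evaluate the integral (use parity and integration by parts as needed): b_7 = 440/343 - 8·π^2/7.

Final answer: 440/343 - 8·π^2/7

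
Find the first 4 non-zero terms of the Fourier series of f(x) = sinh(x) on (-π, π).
sin(x)·sinh(π)/π - 4·sin(2·x)·sinh(π)/(5·π) + 3·sin(3·x)·sinh(π)/(5·π) - 8·sin(4·x)·sinh(π)/(17·π)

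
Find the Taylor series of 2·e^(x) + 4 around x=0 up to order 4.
x^4/12 + x^3/3 + x^2 + 2·x + 6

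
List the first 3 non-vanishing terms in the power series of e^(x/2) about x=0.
x^2/8 + x/2 + 1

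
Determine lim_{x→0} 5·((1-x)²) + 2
Direct substitution at x = 0 gives 7.

Final answer: 7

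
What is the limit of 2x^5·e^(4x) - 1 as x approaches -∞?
The product is a 0·∞ indeterminate form at x → -∞.
Rewrite the product as 2x^5 / e^(-4x) (an ∞/∞ form) and apply L'Hôpital, or use the standard hierarchy e^(4|x|) ≫ |x^5| as x → -∞.
The indeterminate product → 0, so the limit = -1.

Final answer: -1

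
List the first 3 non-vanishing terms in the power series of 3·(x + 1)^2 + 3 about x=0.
3·x^2 + 6·x + 6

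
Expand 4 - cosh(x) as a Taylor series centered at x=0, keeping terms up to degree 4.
-x^4/24 - x^2/2 + 3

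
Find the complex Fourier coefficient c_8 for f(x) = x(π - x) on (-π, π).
Compute the real Fourier coefficients first: a_8 = -1/16, b_8 = -π/4.
Then c_8 = (a_8 − i·b_8)/2 = -1/32 + i·π/8.

Final answer: -1/32 + i·π/8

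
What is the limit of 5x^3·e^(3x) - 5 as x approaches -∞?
The product is a 0·∞ indeterminate form at x → -∞.
Rewrite the product as 5x^3 / e^(-3x) (an ∞/∞ form) and apply L'Hôpital, or use the standard hierarchy e^(3|x|) ≫ |x^3| as x → -∞.
The indeterminate product → 0, so the limit = -5.

Final answer: -5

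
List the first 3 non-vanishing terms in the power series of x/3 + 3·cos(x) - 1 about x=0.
-3·x^2/2 + x/3 + 2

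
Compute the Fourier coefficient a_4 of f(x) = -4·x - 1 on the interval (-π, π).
a_4 = (1/π) ∫_{-π}^{π} f(x)·cos(4x) dx.
Evaluate the integral (use parity and integration by parts as needed): a_4 = 0.

Final answer: 0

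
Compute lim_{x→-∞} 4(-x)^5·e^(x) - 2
The product is a 0·∞ indeterminate form at x → -∞.
Rewrite the product as 4(-x)^5 / e^(-x) (an ∞/∞ form) and apply L'Hôpital, or use the standard hierarchy e^(|x|) ≫ |(-x)^5| as x → -∞.
The indeterminate product → 0, so the limit = -2.

Final answer: -2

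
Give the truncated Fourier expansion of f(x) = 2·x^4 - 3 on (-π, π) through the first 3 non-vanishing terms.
(96 - 16·π^2)·cos(x) + (-6 + 4·π^2)·cos(2·x) - 3 + 2·π^4/5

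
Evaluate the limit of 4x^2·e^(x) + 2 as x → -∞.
The product is a 0·∞ indeterminate form at x → -∞.
Rewrite the product as 4x^2 / e^(-x) (an ∞/∞ form) and apply L'Hôpital, or use the standard hierarchy e^(|x|) ≫ |x^2| as x → -∞.
The indeterminate product → 0, so the limit = 2.

Final answer: 2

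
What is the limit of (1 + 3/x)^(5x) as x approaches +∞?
As x → +∞: write (1 + 3/x)^(5x) = ((1 + 3/x)^x)^5 → (e^3)^5 = e^15.
Limit = e^(15).

Final answer: e^(15)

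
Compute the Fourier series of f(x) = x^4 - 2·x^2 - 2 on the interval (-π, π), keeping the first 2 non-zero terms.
(56 - 8·π^2)·cos(x) - 2·π^2/3 - 2 + π^4/5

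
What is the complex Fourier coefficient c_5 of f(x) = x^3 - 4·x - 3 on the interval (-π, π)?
Compute the real Fourier coefficients first: a_5 = 0, b_5 = -212/125 + 2·π^2/5.
Then c_5 = (a_5 − i·b_5)/2 = -i·π^2/5 + 106·i/125.

Final answer: -i·π^2/5 + 106·i/125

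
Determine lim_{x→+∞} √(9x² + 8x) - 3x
As x → +∞: multiply by the conjugate to get (8x)/(√(9x²+8x)+3x); the denominator ~ 6x, so the limit is 8/6 = 4/3.
Limit = 4/3.

Final answer: 4/3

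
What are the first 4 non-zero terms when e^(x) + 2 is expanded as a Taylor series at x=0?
x^3/6 + x^2/2 + x + 3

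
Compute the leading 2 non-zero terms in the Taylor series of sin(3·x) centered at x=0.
-9·x^3/2 + 3·x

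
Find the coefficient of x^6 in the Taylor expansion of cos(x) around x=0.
Expand to order 6: cos(x) = -x^6/720 + x^4/24 - x^2/2 + 1 + O(x^7).
The coefficient of x^6 is -1/720.

Final answer: -1/720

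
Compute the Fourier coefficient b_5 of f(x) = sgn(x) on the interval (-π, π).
b_5 = (1/π) ∫_{-π}^{π} f(x)·sin(5x) dx.
Evaluate the integral (use parity and integration by parts as needed): b_5 = 4/(5·π).

Final answer: 4/(5·π)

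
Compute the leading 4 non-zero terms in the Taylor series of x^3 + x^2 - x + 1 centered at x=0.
x^3 + x^2 - x + 1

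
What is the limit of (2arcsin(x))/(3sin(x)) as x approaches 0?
Both numerator and denominator → 0 as x → 0; this is a 0/0 indeterminate form.
Expand each to leading order near x = 0: numerator ~ 2·x, denominator ~ 3·x.
The limit of the ratio is 2/3.

Final answer: 2/3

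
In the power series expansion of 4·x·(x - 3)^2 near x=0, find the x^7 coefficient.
Expand to order 7: 4·x·(x - 3)^2 = 4·x^3 - 24·x^2 + 36·x + O(x^8).
The coefficient of x^7 is 0.

Final answer: 0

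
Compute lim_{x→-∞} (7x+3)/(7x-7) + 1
Evaluate the dominant behaviour as x → -∞; each term tends to a finite value or vanishes.
Limit = 2.

Final answer: 2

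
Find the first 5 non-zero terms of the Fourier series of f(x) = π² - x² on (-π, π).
4·cos(x) - cos(2·x) + 4·cos(3·x)/9 - cos(4·x)/4 + 2·π^2/3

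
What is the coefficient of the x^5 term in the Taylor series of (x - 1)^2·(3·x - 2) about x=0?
Expand to order 5: (x - 1)^2·(3·x - 2) = 3·x^3 - 8·x^2 + 7·x - 2 + O(x^6).
The coefficient of x^5 is 0.

Final answer: 0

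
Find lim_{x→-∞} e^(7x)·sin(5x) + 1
Evaluate the dominant behaviour as x → -∞; each term tends to a finite value or vanishes.
Limit = 1.

Final answer: 1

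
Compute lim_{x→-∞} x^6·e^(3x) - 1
The product is a 0·∞ indeterminate form at x → -∞.
Rewrite the product as x^6 / e^(-3x) (an ∞/∞ form) and apply L'Hôpital, or use the standard hierarchy e^(3|x|) ≫ |x^6| as x → -∞.
The indeterminate product → 0, so the limit = -1.

Final answer: -1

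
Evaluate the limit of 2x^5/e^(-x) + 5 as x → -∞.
The quotient is an ∞/∞ indeterminate form as x → -∞.
Compare growth rates of the dominant terms (exponentials ≫ polynomials ≫ logarithms), or apply L'Hôpital's rule; the quotient → 0.
Adding the constant: 0 + 5 = 5. Limit = 5.

Final answer: 5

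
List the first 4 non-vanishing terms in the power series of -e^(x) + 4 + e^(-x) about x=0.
-x^5/60 - x^3/3 - 2·x + 4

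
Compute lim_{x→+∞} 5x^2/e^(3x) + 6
The quotient is an ∞/∞ indeterminate form as x → +∞.
The exponential denominator e^(3x) dominates the polynomial numerator (e^x ≫ x^2 as x → ∞), so the quotient → 0.
Adding the constant: 0 + 6 = 6. Limit = 6.

Final answer: 6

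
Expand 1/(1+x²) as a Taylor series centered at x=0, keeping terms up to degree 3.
1 - x^2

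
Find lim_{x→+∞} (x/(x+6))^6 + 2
As x → +∞: x/(x+6) = 1/(1 + 6/x) → 1, and the 6th power of a limit-1 base also → 1; with the additive constant, 1 + 2 = 3.
Limit = 3.

Final answer: 3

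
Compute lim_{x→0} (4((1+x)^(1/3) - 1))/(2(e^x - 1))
Both numerator and denominator → 0 as x → 0; this is a 0/0 indeterminate form.
Expand each to leading order near x = 0: numerator ~ 4·x/3, denominator ~ 2·x.
The limit of the ratio is 2/3.

Final answer: 2/3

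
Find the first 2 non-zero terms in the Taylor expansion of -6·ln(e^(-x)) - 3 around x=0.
6·x - 3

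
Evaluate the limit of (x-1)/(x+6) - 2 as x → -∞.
Evaluate the dominant behaviour as x → -∞; each term tends to a finite value or vanishes.
Limit = -1.

Final answer: -1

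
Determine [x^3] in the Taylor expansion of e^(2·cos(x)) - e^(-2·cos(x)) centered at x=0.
Expand to order 3: e^(2·cos(x)) - e^(-2·cos(x)) = x^2·(-e^(2) - e^(-2)) - e^(-2) + e^(2) + O(x^4).
The coefficient of x^3 is 0.

Final answer: 0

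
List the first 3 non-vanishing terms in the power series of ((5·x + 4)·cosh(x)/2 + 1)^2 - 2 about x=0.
49·x^2/4 + 15·x + 7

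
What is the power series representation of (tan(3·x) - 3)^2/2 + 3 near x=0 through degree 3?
-27·x^3 + 9·x^2/2 - 9·x + 15/2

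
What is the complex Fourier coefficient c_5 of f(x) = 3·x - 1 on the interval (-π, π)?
Compute the real Fourier coefficients first: a_5 = 0, b_5 = 6/5.
Then c_5 = (a_5 − i·b_5)/2 = -3·i/5.

Final answer: -3·i/5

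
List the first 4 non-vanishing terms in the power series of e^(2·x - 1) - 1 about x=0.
4·x^3·e^(-1)/3 + 2·x^2·e^(-1) + 2·x·e^(-1) - 1 + e^(-1)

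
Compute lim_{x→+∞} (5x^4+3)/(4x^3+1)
This is an ∞/∞ indeterminate form as x → +∞.
Divide numerator and denominator by x^4 and let the lower-order terms vanish; the numerator's degree 4 exceeds the denominator's degree 3, so the quotient diverges.
Limit = ∞.

Final answer: ∞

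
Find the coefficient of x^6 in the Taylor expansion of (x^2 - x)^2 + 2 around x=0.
Expand to order 6: (x^2 - x)^2 + 2 = x^4 - 2·x^3 + x^2 + 2 + O(x^7).
The coefficient of x^6 is 0.

Final answer: 0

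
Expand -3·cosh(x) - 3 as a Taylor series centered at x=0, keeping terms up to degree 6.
-x^6/240 - x^4/8 - 3·x^2/2 - 6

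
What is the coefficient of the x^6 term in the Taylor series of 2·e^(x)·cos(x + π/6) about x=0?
Expand to order 6: 2·e^(x)·cos(x + π/6) = x^6/90 + x^5·(1/30 - √(3)/30) - √(3)·x^4/6 + x^3·(-√(3)/3 - 1/3) - x^2 + x·(-1 + √(3)) + √(3) + O(x^7).
The coefficient of x^6 is 1/90.

Final answer: 1/90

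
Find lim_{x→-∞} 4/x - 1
Evaluate the dominant behaviour as x → -∞; each term tends to a finite value or vanishes.
Limit = -1.

Final answer: -1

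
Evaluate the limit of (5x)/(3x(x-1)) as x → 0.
Both numerator and denominator → 0 as x → 0; this is a 0/0 indeterminate form.
Expand each to leading order near x = 0: numerator ~ 5·x, denominator ~ -3·x.
The limit of the ratio is -5/3.

Final answer: -5/3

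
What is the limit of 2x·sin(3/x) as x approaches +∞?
As x → +∞: let u = 3/x → 0⁺; then 2·x·sin(3/x) = 2·3·sin(u)/u → 2·3·1 = 6.
Limit = 6.

Final answer: 6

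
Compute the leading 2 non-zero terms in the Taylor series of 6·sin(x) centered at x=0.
-x^3 + 6·x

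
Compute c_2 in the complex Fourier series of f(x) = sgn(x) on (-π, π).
Compute the real Fourier coefficients first: a_2 = 0, b_2 = 0.
Then c_2 = (a_2 − i·b_2)/2 = 0.

Final answer: 0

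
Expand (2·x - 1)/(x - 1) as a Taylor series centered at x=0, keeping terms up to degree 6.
-x^6 - x^5 - x^4 - x^3 - x^2 - x + 1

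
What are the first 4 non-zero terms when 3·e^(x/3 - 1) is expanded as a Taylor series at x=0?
x^3·e^(-1)/54 + x^2·e^(-1)/6 + x·e^(-1) + 3·e^(-1)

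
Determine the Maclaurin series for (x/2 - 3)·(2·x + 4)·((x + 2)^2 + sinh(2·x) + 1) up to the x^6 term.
-16·x^6/15 - 28·x^5/15 - 13·x^4/3 - 14·x^3 - 31·x^2 - 92·x - 60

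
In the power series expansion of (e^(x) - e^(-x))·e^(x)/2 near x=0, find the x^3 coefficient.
Expand to order 3: (e^(x) - e^(-x))·e^(x)/2 = 2·x^3/3 + x^2 + x + O(x^4).
The coefficient of x^3 is 2/3.

Final answer: 2/3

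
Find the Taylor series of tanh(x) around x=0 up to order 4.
-x^3/3 + x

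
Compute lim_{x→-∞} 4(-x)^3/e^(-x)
This is an ∞/∞ indeterminate form as x → -∞.
Compare growth rates of the dominant terms (exponentials ≫ polynomials ≫ logarithms), or apply L'Hôpital's rule; the quotient → 0.
Limit = 0.

Final answer: 0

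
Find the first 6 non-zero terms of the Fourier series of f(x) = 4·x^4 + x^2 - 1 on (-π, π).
(188 - 32·π^2)·cos(x) + (-11 + 8·π^2)·cos(2·x) + (52/27 - 32·π^2/9)·cos(3·x) + (-1/2 + 2·π^2)·cos(4·x) + (92/625 - 32·π^2/25)·cos(5·x) - 1 + π^2/3 + 4·π^4/5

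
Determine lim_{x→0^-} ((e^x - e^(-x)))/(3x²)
Both numerator and denominator → 0 as x → 0^-; this is a 0/0 indeterminate form.
Expand each to leading order near x = 0: numerator ~ 2·x, denominator ~ 3·x^2.
The limit of the ratio is -∞.

Final answer: -∞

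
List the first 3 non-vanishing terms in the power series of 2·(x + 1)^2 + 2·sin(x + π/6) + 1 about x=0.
3·x^2/2 + x·(√(3) + 4) + 4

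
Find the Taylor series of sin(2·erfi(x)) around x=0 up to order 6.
x^5·(-32/(3·π^(3/2)) + 2/(5·√(π)) + 128/(15·π^(5/2))) + x^3·(-32/(3·π^(3/2)) + 4/(3·√(π))) + 4·x/√(π)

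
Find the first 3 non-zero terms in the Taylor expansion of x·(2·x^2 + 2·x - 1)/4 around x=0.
x^3/2 + x^2/2 - x/4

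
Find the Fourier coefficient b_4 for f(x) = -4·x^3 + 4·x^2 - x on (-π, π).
b_4 = (1/π) ∫_{-π}^{π} f(x)·sin(4x) dx.
Evaluate the integral (use parity and integration by parts as needed): b_4 = -1/4 + 2·π^2.

Final answer: -1/4 + 2·π^2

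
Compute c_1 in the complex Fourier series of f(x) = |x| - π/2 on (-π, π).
Compute the real Fourier coefficients first: a_1 = -4/π, b_1 = 0.
Then c_1 = (a_1 − i·b_1)/2 = -2/π.

Final answer: -2/π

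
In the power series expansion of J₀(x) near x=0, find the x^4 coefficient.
Expand to order 4: J₀(x) = x^4/64 - x^2/4 + 1 + O(x^5).
The coefficient of x^4 is 1/64.

Final answer: 1/64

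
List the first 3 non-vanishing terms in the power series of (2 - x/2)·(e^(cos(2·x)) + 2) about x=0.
-4·e·x^2 + x·(-e/2 - 1) + 4 + 2·e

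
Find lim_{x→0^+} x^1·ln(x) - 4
The product is a 0·∞ indeterminate form at x → 0⁺.
Rewrite the product as ln(x) / x^(-1) and apply L'Hôpital, or use the standard hierarchy x^(-1) ≫ |ln x| as x → 0⁺.
The indeterminate product → 0, so the limit = -4.

Final answer: -4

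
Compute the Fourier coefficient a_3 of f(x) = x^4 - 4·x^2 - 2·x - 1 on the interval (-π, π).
a_3 = (1/π) ∫_{-π}^{π} f(x)·cos(3x) dx.
Evaluate the integral (use parity and integration by parts as needed): a_3 = 64/27 - 8·π^2/9.

Final answer: 64/27 - 8·π^2/9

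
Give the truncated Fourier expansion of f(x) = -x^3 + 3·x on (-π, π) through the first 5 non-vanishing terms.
(18 - 2·π^2)·sin(x) + (-9/2 + π^2)·sin(2·x) + (22/9 - 2·π^2/3)·sin(3·x) + (-27/16 + π^2/2)·sin(4·x) + (162/125 - 2·π^2/5)·sin(5·x)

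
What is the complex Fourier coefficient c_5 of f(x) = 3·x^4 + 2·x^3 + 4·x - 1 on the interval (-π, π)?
Compute the real Fourier coefficients first: a_5 = 144/625 - 24·π^2/25, b_5 = 176/125 + 4·π^2/5.
Then c_5 = (a_5 − i·b_5)/2 = -12·π^2/25 + 72/625 - 2·i·π^2/5 - 88·i/125.

Final answer: -12·π^2/25 + 72/625 - 2·i·π^2/5 - 88·i/125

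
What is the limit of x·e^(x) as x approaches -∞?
This is a 0·∞ indeterminate form at x → -∞.
Rewrite the product as x / e^(-x) (an ∞/∞ form) and apply L'Hôpital, or use the standard hierarchy e^(|x|) ≫ |x| as x → -∞.
The indeterminate product → 0, so the limit = 0.

Final answer: 0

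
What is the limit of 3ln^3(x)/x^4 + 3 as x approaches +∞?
The quotient is an ∞/∞ indeterminate form as x → +∞.
The polynomial denominator x^4 dominates the logarithmic numerator (any positive power of x ≫ ln^3(x) as x → ∞), so the quotient → 0.
Adding the constant: 0 + 3 = 3. Limit = 3.

Final answer: 3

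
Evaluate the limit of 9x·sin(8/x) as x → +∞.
As x → +∞: let u = 8/x → 0⁺; then 9·x·sin(8/x) = 9·8·sin(u)/u → 9·8·1 = 72.
Limit = 72.

Final answer: 72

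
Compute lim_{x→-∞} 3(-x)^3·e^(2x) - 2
The product is a 0·∞ indeterminate form at x → -∞.
Rewrite the product as 3(-x)^3 / e^(-2x) (an ∞/∞ form) and apply L'Hôpital, or use the standard hierarchy e^(2|x|) ≫ |(-x)^3| as x → -∞.
The indeterminate product → 0, so the limit = -2.

Final answer: -2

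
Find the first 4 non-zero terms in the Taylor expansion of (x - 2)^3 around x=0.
x^3 - 6·x^2 + 12·x - 8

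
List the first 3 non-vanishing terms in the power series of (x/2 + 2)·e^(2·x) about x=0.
5·x^2 + 9·x/2 + 2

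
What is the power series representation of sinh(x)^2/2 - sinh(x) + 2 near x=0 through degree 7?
-x^7/5040 + x^6/45 - x^5/120 + x^4/6 - x^3/6 + x^2/2 - x + 2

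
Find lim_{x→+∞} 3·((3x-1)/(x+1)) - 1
Evaluate the dominant behaviour as x → +∞; each term tends to a finite value or vanishes.
Limit = 8.

Final answer: 8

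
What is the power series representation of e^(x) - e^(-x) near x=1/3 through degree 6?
(-1 + e^(2/3))·e^(-1/3) + (1 + e^(2/3))·e^(-1/3)·(x - 1/3) + (-1 + e^(2/3))·e^(-1/3)·(x - 1/3)^2/2 + (1 + e^(2/3))·e^(-1/3)·(x - 1/3)^3/6 + (-1 + e^(2/3))·e^(-1/3)·(x - 1/3)^4/24 + (1 + e^(2/3))·e^(-1/3)·(x - 1/3)^5/120 + (-1 + e^(2/3))·e^(-1/3)·(x - 1/3)^6/720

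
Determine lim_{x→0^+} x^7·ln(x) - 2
The product is a 0·∞ indeterminate form at x → 0⁺.
Rewrite the product as ln(x) / x^(-7) and apply L'Hôpital, or use the standard hierarchy x^(-7) ≫ |ln x| as x → 0⁺.
The indeterminate product → 0, so the limit = -2.

Final answer: -2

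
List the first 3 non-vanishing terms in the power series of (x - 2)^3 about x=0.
-6·x^2 + 12·x - 8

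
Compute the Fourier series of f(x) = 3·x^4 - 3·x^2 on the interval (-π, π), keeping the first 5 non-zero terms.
(156 - 24·π^2)·cos(x) + (-12 + 6·π^2)·cos(2·x) + (28/9 - 8·π^2/3)·cos(3·x) + (-21/16 + 3·π^2/2)·cos(4·x) - π^2 + 3·π^4/5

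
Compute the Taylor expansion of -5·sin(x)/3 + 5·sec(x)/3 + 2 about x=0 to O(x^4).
5·x^3/18 + 5·x^2/6 - 5·x/3 + 11/3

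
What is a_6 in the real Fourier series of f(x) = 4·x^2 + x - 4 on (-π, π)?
a_6 = (1/π) ∫_{-π}^{π} f(x)·cos(6x) dx.
Evaluate the integral (use parity and integration by parts as needed): a_6 = 4/9.

Final answer: 4/9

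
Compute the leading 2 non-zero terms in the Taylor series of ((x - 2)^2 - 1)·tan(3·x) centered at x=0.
-12·x^2 + 9·x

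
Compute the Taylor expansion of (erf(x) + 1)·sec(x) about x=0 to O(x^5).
5·x^4/24 + x^3/(3·√(π)) + x^2/2 + 2·x/√(π) + 1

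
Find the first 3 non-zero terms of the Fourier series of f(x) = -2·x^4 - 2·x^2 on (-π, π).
(-88 + 16·π^2)·cos(x) + (4 - 4·π^2)·cos(2·x) - 2·π^4/5 - 2·π^2/3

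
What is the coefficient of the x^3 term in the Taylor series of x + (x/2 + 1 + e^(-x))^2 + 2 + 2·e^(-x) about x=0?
Expand to order 3: x + (x/2 + 1 + e^(-x))^2 + 2 + 2·e^(-x) = -3·x^3/2 + 13·x^2/4 - 3·x + 8 + O(x^4).
The coefficient of x^3 is -3/2.

Final answer: -3/2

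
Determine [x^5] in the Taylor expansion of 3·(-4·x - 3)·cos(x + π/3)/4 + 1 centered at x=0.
Expand to order 5: 3·(-4·x - 3)·cos(x + π/3)/4 + 1 = x^5·(-1/16 + 3·√(3)/320) + x^4·(-√(3)/4 - 3/64) + x^3·(3/4 - 3·√(3)/16) + x^2·(9/16 + 3·√(3)/2) + x·(-3/2 + 9·√(3)/8) - 1/8 + O(x^6).
The coefficient of x^5 is -1/16 + 3·√(3)/320.

Final answer: -1/16 + 3·√(3)/320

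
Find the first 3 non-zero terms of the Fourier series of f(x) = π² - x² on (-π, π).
4·cos(x) - cos(2·x) + 2·π^2/3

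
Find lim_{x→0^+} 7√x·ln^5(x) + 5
The product is a 0·∞ indeterminate form at x → 0⁺.
Rewrite the product as 7·ln^5(x) / x^(-1/2) and apply L'Hôpital, or use the standard hierarchy x^(-1/2) ≫ |ln x|^5 as x → 0⁺.
The indeterminate product → 0, so the limit = 5.

Final answer: 5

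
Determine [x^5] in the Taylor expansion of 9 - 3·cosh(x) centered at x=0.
Expand to order 5: 9 - 3·cosh(x) = -x^4/8 - 3·x^2/2 + 6 + O(x^6).
The coefficient of x^5 is 0.

Final answer: 0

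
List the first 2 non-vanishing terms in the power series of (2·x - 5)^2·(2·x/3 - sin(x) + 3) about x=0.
75 - 205·x/3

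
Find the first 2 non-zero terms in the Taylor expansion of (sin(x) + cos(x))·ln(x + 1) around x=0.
x^2/2 + x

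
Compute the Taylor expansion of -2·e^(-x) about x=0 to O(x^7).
-x^6/360 + x^5/60 - x^4/12 + x^3/3 - x^2 + 2·x - 2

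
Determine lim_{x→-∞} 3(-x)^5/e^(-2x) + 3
The quotient is an ∞/∞ indeterminate form as x → -∞.
Compare growth rates of the dominant terms (exponentials ≫ polynomials ≫ logarithms), or apply L'Hôpital's rule; the quotient → 0.
Adding the constant: 0 + 3 = 3. Limit = 3.

Final answer: 3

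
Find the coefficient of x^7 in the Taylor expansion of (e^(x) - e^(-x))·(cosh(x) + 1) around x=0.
Expand to order 7: (e^(x) - e^(-x))·(cosh(x) + 1) = 13·x^7/504 + 17·x^5/60 + 5·x^3/3 + 4·x + O(x^8).
The coefficient of x^7 is 13/504.

Final answer: 13/504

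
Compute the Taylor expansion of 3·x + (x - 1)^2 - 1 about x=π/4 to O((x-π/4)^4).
π^2/16 + π/4 + (1 + π/2)·(x - π/4) + (x - π/4)^2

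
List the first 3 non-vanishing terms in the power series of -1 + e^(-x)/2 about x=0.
x^2/4 - x/2 - 1/2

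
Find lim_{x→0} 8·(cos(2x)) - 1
Direct substitution at x = 0 gives 7.

Final answer: 7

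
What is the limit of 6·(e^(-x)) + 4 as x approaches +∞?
Evaluate the dominant behaviour as x → +∞; each term tends to a finite value or vanishes.
Limit = 4.

Final answer: 4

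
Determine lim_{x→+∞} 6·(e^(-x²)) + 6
Evaluate the dominant behaviour as x → +∞; each term tends to a finite value or vanishes.
Limit = 6.

Final answer: 6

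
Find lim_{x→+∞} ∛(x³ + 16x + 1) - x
This is an ∞ − ∞ indeterminate form.
Multiply by (A² + AB + B²)/(A² + AB + B²) where A = ∛(x³+16x + 1), B = x to use A³ − B³ = (A−B)(A²+AB+B²); the x³ terms cancel, leaving (16x + 1)/(A²+AB+B²) with denominator ~ 3x², so the limit is 0.
Limit = 0.

Final answer: 0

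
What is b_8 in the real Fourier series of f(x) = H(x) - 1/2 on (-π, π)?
b_8 = (1/π) ∫_{-π}^{π} f(x)·sin(8x) dx.
Evaluate the integral (use parity and integration by parts as needed): b_8 = 0.

Final answer: 0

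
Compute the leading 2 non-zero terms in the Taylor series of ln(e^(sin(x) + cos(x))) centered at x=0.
x + 1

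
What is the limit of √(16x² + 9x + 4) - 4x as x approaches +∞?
As x → +∞: multiply by the conjugate to get (9x+4)/(√(16x²+9x+4)+4x); the denominator ~ 8x, so the limit is 9/8.
Limit = 9/8.

Final answer: 9/8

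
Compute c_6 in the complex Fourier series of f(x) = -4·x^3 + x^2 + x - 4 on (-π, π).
Compute the real Fourier coefficients first: a_6 = 1/9, b_6 = -5/9 + 4·π^2/3.
Then c_6 = (a_6 − i·b_6)/2 = 1/18 - 2·i·π^2/3 + 5·i/18.

Final answer: 1/18 - 2·i·π^2/3 + 5·i/18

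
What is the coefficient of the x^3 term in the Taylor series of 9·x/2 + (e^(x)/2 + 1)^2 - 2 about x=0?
Expand to order 3: 9·x/2 + (e^(x)/2 + 1)^2 - 2 = x^3/2 + x^2 + 6·x + 1/4 + O(x^4).
The coefficient of x^3 is 1/2.

Final answer: 1/2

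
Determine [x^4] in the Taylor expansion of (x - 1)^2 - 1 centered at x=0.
Expand to order 4: (x - 1)^2 - 1 = x^2 - 2·x + O(x^5).
The coefficient of x^4 is 0.

Final answer: 0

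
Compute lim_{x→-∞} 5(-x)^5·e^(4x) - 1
The product is a 0·∞ indeterminate form at x → -∞.
Rewrite the product as 5(-x)^5 / e^(-4x) (an ∞/∞ form) and apply L'Hôpital, or use the standard hierarchy e^(4|x|) ≫ |(-x)^5| as x → -∞.
The indeterminate product → 0, so the limit = -1.

Final answer: -1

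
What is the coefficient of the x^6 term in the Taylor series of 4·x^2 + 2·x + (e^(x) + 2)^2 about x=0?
Expand to order 6: 4·x^2 + 2·x + (e^(x) + 2)^2 = 17·x^6/180 + 3·x^5/10 + 5·x^4/6 + 2·x^3 + 8·x^2 + 8·x + 9 + O(x^7).
The coefficient of x^6 is 17/180.

Final answer: 17/180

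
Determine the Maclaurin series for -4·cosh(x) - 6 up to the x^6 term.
-x^6/180 - x^4/6 - 2·x^2 - 10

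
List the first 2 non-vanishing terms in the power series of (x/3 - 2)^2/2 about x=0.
2 - 2·x/3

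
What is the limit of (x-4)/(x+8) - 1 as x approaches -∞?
Evaluate the dominant behaviour as x → -∞; each term tends to a finite value or vanishes.
Limit = 0.

Final answer: 0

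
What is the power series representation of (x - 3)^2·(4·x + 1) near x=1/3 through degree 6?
448/27 + 16·(x - 1/3) - 19·(x - 1/3)^2 + 4·(x - 1/3)^3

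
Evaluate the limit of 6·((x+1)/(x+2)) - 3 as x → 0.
Direct substitution at x = 0 gives 0.

Final answer: 0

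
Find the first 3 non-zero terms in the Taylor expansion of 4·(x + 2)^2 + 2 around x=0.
4·x^2 + 16·x + 18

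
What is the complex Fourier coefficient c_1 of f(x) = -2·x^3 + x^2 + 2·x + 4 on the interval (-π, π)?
Compute the real Fourier coefficients first: a_1 = -4, b_1 = 28 - 4·π^2.
Then c_1 = (a_1 − i·b_1)/2 = -2 - 14·i + 2·i·π^2.

Final answer: -2 - 14·i + 2·i·π^2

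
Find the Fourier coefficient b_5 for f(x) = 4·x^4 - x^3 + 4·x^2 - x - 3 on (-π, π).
b_5 = (1/π) ∫_{-π}^{π} f(x)·sin(5x) dx.
Evaluate the integral (use parity and integration by parts as needed): b_5 = -2·π^2/5 - 38/125.

Final answer: -2·π^2/5 - 38/125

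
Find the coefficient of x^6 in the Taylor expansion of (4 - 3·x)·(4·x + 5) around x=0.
Expand to order 6: (4 - 3·x)·(4·x + 5) = -12·x^2 + x + 20 + O(x^7).
The coefficient of x^6 is 0.

Final answer: 0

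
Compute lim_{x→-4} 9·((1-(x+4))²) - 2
Direct substitution at x = -4 gives 7.

Final answer: 7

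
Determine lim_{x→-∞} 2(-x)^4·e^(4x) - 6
The product is a 0·∞ indeterminate form at x → -∞.
Rewrite the product as 2(-x)^4 / e^(-4x) (an ∞/∞ form) and apply L'Hôpital, or use the standard hierarchy e^(4|x|) ≫ |(-x)^4| as x → -∞.
The indeterminate product → 0, so the limit = -6.

Final answer: -6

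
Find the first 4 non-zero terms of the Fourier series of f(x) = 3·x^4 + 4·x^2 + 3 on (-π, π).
(128 - 24·π^2)·cos(x) + (-5 + 6·π^2)·cos(2·x) - 8·π^2·cos(3·x)/3 + 3 + 4·π^2/3 + 3·π^4/5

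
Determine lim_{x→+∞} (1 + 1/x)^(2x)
As x → +∞: write (1 + 1/x)^(2x) = ((1 + 1/x)^x)^2 → (e^1)^2 = e^2.
Limit = e^(2).

Final answer: e^(2)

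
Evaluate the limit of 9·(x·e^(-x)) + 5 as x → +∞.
Evaluate the dominant behaviour as x → +∞; each term tends to a finite value or vanishes.
Limit = 5.

Final answer: 5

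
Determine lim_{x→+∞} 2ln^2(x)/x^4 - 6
The quotient is an ∞/∞ indeterminate form as x → +∞.
The polynomial denominator x^4 dominates the logarithmic numerator (any positive power of x ≫ ln^2(x) as x → ∞), so the quotient → 0.
Adding the constant: 0 - 6 = -6. Limit = -6.

Final answer: -6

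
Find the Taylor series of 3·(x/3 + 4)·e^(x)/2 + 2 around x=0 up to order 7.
19·x^7/10080 + x^6/80 + 17·x^5/240 + x^4/3 + 5·x^3/4 + 7·x^2/2 + 13·x/2 + 8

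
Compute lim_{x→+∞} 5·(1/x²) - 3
Evaluate the dominant behaviour as x → +∞; each term tends to a finite value or vanishes.
Limit = -3.

Final answer: -3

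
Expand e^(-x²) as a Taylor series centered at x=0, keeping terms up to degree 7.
-x^6/6 + x^4/2 - x^2 + 1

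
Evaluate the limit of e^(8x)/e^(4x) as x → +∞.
This is an ∞/∞ indeterminate form as x → +∞.
Rewrite e^(8x)/e^(4x) = e^((8−4)x) = e^(4x); the exponent coefficient is 4 > 0 so e^(4x) → ∞.
Limit = ∞.

Final answer: ∞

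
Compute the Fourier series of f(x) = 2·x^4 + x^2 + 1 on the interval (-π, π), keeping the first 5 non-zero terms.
(92 - 16·π^2)·cos(x) + (-5 + 4·π^2)·cos(2·x) + (20/27 - 16·π^2/9)·cos(3·x) + (-1/8 + π^2)·cos(4·x) + 1 + π^2/3 + 2·π^4/5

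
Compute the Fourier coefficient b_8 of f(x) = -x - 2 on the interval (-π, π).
b_8 = (1/π) ∫_{-π}^{π} f(x)·sin(8x) dx.
Evaluate the integral (use parity and integration by parts as needed): b_8 = 1/4.

Final answer: 1/4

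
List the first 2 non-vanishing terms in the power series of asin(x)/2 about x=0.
x^3/12 + x/2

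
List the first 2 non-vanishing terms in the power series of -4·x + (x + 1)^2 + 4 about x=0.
5 - 2·x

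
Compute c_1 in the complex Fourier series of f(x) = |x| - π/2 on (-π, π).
Compute the real Fourier coefficients first: a_1 = -4/π, b_1 = 0.
Then c_1 = (a_1 − i·b_1)/2 = -2/π.

Final answer: -2/π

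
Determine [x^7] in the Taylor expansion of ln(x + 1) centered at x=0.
Expand to order 7: ln(x + 1) = x^7/7 - x^6/6 + x^5/5 - x^4/4 + x^3/3 - x^2/2 + x + O(x^8).
The coefficient of x^7 is 1/7.

Final answer: 1/7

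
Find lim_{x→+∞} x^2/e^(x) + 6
The quotient is an ∞/∞ indeterminate form as x → +∞.
The exponential denominator e^(x) dominates the polynomial numerator (e^x ≫ x^2 as x → ∞), so the quotient → 0.
Adding the constant: 0 + 6 = 6. Limit = 6.

Final answer: 6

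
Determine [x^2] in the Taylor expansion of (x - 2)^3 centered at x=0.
Expand to order 2: (x - 2)^3 = -6·x^2 + 12·x - 8 + O(x^3).
The coefficient of x^2 is -6.

Final answer: -6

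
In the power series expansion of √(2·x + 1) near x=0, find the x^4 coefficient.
Expand to order 4: √(2·x + 1) = -5·x^4/8 + x^3/2 - x^2/2 + x + 1 + O(x^5).
The coefficient of x^4 is -5/8.

Final answer: -5/8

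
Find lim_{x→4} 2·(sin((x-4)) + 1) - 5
Direct substitution at x = 4 gives -3.

Final answer: -3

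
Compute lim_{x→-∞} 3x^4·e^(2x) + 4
The product is a 0·∞ indeterminate form at x → -∞.
Rewrite the product as 3x^4 / e^(-2x) (an ∞/∞ form) and apply L'Hôpital, or use the standard hierarchy e^(2|x|) ≫ |x^4| as x → -∞.
The indeterminate product → 0, so the limit = 4.

Final answer: 4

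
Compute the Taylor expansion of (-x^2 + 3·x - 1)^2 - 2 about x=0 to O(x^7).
x^4 - 6·x^3 + 11·x^2 - 6·x - 1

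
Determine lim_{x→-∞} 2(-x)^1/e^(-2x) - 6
The quotient is an ∞/∞ indeterminate form as x → -∞.
Compare growth rates of the dominant terms (exponentials ≫ polynomials ≫ logarithms), or apply L'Hôpital's rule; the quotient → 0.
Adding the constant: 0 - 6 = -6. Limit = -6.

Final answer: -6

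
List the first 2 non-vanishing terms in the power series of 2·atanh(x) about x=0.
2·x^3/3 + 2·x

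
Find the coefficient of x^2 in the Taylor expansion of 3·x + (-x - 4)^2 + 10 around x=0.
Expand to order 2: 3·x + (-x - 4)^2 + 10 = x^2 + 11·x + 26 + O(x^3).
The coefficient of x^2 is 1.

Final answer: 1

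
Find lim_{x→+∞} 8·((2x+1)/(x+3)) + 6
Evaluate the dominant behaviour as x → +∞; each term tends to a finite value or vanishes.
Limit = 22.

Final answer: 22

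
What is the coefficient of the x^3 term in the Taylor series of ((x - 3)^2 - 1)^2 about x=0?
Expand to order 3: ((x - 3)^2 - 1)^2 = -12·x^3 + 52·x^2 - 96·x + 64 + O(x^4).
The coefficient of x^3 is -12.

Final answer: -12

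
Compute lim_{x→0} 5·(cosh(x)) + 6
Direct substitution at x = 0 gives 11.

Final answer: 11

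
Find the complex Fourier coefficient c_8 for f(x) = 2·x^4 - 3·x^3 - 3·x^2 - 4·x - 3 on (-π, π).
Compute the real Fourier coefficients first: a_8 = -27/128 + π^2/4, b_8 = 119/128 + 3·π^2/4.
Then c_8 = (a_8 − i·b_8)/2 = -27/256 + π^2/8 - 3·i·π^2/8 - 119·i/256.

Final answer: -27/256 + π^2/8 - 3·i·π^2/8 - 119·i/256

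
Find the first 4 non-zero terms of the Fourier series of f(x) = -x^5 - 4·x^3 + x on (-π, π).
(-2·π^4 - 190 + 32·π^2)·sin(x) + (-π^2 + 1/2 + π^4)·sin(2·x) + (-2·π^4/3 - 32·π^2/27 + 118/81)·sin(3·x) + (-65/64 + 11·π^2/8 + π^4/2)·sin(4·x)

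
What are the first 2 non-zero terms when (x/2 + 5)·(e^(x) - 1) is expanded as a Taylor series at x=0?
3·x^2 + 5·x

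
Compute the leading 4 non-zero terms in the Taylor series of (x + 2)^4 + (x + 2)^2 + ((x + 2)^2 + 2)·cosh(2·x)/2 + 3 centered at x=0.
12·x^3 + 63·x^2/2 + 38·x + 26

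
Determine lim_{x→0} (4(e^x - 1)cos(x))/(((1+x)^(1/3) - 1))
Both numerator and denominator → 0 as x → 0; this is a 0/0 indeterminate form.
Expand each to leading order near x = 0: numerator ~ 4·x, denominator ~ x/3.
The limit of the ratio is 12.

Final answer: 12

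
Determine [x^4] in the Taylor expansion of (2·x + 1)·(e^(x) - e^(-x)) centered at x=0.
Expand to order 4: (2·x + 1)·(e^(x) - e^(-x)) = 2·x^4/3 + x^3/3 + 4·x^2 + 2·x + O(x^5).
The coefficient of x^4 is 2/3.

Final answer: 2/3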